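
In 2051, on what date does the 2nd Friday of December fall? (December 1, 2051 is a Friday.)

8 December 2051

December 2051 begins on a Friday, so the first Friday is December 1.
The 2nd Friday is 1 weeks later: 1 + 7 = 8.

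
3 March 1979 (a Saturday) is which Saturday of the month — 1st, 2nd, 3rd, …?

1st

Day 3 falls in week ⌈3/7⌉ of the month.
Days 1–7 hold the 1st Saturday, 8–14 the 2nd, 15–21 the 3rd, 22–28 the 4th, 29–31 the 5th.
3 is in the range for the 1st.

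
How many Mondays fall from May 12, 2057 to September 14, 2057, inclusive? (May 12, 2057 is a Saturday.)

18

May 12, 2057 is a Saturday; the first Monday on or after it is May 14, 2057 (2 days later).
From May 14, 2057 to September 14, 2057: 17 + 30 + 31 + 31 + 14 = 123 days (rest of May, June, July, August, September).
123 ÷ 7 = 17 full weeks with remainder 4, so 17 more Mondays after the first → 18.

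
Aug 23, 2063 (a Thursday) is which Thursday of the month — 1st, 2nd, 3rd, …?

Day 23 falls in week ⌈23/7⌉ of the month.
Days 1–7 hold the 1st Thursday, 8–14 the 2nd, 15–21 the 3rd, 22–28 the 4th, 29–31 the 5th.
23 is in the range for the 4th.

4th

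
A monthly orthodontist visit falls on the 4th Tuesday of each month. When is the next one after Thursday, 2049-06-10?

2049-06-22

June 2049 starts on a Tuesday; its first Tuesday is the 1st, so the 4th Tuesday is the 22nd — 2049-06-22.
2049-06-22 is after 2049-06-10, so that is the next one.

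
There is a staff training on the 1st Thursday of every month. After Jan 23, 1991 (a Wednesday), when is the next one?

Feb 7, 1991

Jan 1991 starts on a Tuesday, so its 1st Thursday is Jan 3, 1991 (2 days in).
That is not after Jan 23, 1991, so look at Feb 1991.
Feb 1991 starts on a Friday, so its 1st Thursday is Feb 7, 1991 (6 days in).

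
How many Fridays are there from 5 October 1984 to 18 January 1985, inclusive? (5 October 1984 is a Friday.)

16

5 October 1984 is a Friday; the first Friday on or after it is 5 October 1984.
From 5 October 1984 to 18 January 1985: 26 + 30 + 31 + 18 = 105 days (rest of October, November, December, January).
105 ÷ 7 = 15 full weeks with remainder 0, so 15 more Fridays after the first → 16.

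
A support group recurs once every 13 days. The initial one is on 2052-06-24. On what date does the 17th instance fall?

2053-01-18

The 17th occurrence is 16 intervals after the first: 16 × 13 = 208 days after 2052-06-24.
June has 30 days — 6 days to the end of June leaves 202.
July has 31 days (171 left).
August has 31 days (140 left).
September has 30 days (110 left).
October has 31 days (79 left).
November has 30 days (49 left).
December has 31 days (18 left).
18 days into January → 2053-01-18.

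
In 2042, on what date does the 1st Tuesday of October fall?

7 October 2042

October 2042 begins on a Wednesday, so the first Tuesday is October 7 (6 days later).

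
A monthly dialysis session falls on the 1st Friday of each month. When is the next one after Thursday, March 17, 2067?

April 1, 2067

March 2067 starts on a Tuesday, so its 1st Friday is March 4, 2067 (3 days in).
That is not after March 17, 2067, so look at April 2067.
April 2067 starts on a Friday, so its 1st Friday is April 1, 2067.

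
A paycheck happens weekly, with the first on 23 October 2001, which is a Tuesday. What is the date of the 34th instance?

The 34th occurrence is 33 intervals after the first: 33 × 7 = 231 days after 23 October 2001.
October has 31 days — 8 days to the end of October leaves 223.
November has 30 days (193 left).
December has 31 days (162 left).
January has 31 days (131 left).
February has 28 days (103 left).
March has 31 days (72 left).
April has 30 days (42 left).
May has 31 days (11 left).
11 days into June → 11 June 2002.

11 June 2002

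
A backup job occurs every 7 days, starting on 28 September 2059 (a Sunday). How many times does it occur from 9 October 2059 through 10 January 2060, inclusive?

13

Occurrences land 7·i days after 28 September 2059 for i = 0, 1, 2, …
9 October 2059 is 11 days after the start; 11 ÷ 7 = 1 remainder 4; since the remainder is 4, round up to i = 2. First occurrence in the window: #3 on 12 October 2059 (2×7 = 14 days in).
10 January 2060 is 104 days after the start; 104 ÷ 7 = 14 remainder 6. Last occurrence in the window: #15 on 4 January 2060.
Occurrences #3 through #15: 13 in total.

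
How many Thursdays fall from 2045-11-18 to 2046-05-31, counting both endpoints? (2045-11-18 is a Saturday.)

28

2045-11-18 is a Saturday; the first Thursday on or after it is 2045-11-23 (5 days later).
From 2045-11-23 to 2046-05-31: 7 + 31 + 31 + 28 + 31 + 30 + 31 = 189 days (rest of November, December, January, February, March, April, May).
189 ÷ 7 = 27 full weeks with remainder 0, so 27 more Thursdays after the first → 28.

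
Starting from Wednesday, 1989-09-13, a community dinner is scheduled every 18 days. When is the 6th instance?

The 6th occurrence is 5 intervals after the first: 5 × 18 = 90 days after 1989-09-13.
September has 30 days — 17 days to the end of September leaves 73.
October has 31 days (42 left).
November has 30 days (12 left).
12 days into December → 1989-12-12.

1989-12-12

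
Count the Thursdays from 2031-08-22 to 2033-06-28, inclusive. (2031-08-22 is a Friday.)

2031-08-22 is a Friday; the first Thursday on or after it is 2031-08-28 (6 days later).
From 2031-08-28 to 2033-06-28: 125 + 366 + 179 = 670 days (rest of 2031, 2032, to 2033-06-28 in 2033).
670 ÷ 7 = 95 full weeks with remainder 5, so 95 more Thursdays after the first → 96.

96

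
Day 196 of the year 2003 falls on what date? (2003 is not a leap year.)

July 15, 2003

January has 31 days (196 − 31 = 165 remain).
February has 28 days (165 − 28 = 137 remain).
March has 31 days (137 − 31 = 106 remain).
April has 30 days (106 − 30 = 76 remain).
May has 31 days (76 − 31 = 45 remain).
June has 30 days (45 − 30 = 15 remain).
15 into July → July 15.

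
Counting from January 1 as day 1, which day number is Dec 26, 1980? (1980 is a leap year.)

Days in months before Dec: 31 + 29 + 31 + 30 + 31 + 30 + 31 + 31 + 30 + 31 + 30 = 335.
Plus 26 days into Dec → day 361.

361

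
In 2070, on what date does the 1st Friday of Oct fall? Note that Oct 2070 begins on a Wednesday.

Oct 2070 begins on a Wednesday, so the first Friday is Oct 3 (2 days later).

Oct 3, 2070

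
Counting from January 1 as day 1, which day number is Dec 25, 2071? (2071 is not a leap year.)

359

Days in months before Dec: 31 + 28 + 31 + 30 + 31 + 30 + 31 + 31 + 30 + 31 + 30 = 334.
Plus 25 days into Dec → day 359.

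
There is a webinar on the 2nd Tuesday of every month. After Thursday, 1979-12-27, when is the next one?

December 1979 starts on a Saturday; its first Tuesday is the 4th, so the 2nd Tuesday is the 11th — 1979-12-11.
That is not after 1979-12-27, so look at January 1980.
January 1980 starts on a Tuesday; its first Tuesday is the 1st, so the 2nd Tuesday is the 8th — 1980-01-08.

1980-01-08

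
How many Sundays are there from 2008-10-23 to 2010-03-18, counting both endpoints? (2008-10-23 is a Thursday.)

2008-10-23 is a Thursday; the first Sunday on or after it is 2008-10-26 (3 days later).
From 2008-10-26 to 2010-03-18: 66 + 365 + 77 = 508 days (rest of 2008, 2009, to 2010-03-18 in 2010).
508 ÷ 7 = 72 full weeks with remainder 4, so 72 more Sundays after the first → 73.

73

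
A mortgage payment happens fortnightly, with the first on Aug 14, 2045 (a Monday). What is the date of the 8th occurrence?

Nov 20, 2045

The 8th occurrence is 7 intervals after the first: 7 × 14 = 98 days after Aug 14, 2045.
Aug has 31 days — 17 days to the end of Aug leaves 81.
Sep has 30 days (51 left).
Oct has 31 days (20 left).
20 days into Nov → Nov 20, 2045.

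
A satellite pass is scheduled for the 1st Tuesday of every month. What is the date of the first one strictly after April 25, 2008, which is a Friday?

May 6, 2008

April 2008 starts on a Tuesday, so its 1st Tuesday is April 1, 2008.
That is not after April 25, 2008, so look at May 2008.
May 2008 starts on a Thursday, so its 1st Tuesday is May 6, 2008 (5 days in).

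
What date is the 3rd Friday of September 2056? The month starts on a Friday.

September 2056 begins on a Friday, so the first Friday is September 1.
The 3rd Friday is 2 weeks later: 1 + 14 = 15.

15 September 2056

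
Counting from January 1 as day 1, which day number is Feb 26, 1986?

Days in months before Feb: 31 = 31.
Plus 26 days into Feb → day 57.

57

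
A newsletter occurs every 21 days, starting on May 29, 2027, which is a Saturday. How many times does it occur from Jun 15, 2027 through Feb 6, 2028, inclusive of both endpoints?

12

Occurrences land 21·i days after May 29, 2027 for i = 0, 1, 2, …
Jun 15, 2027 is 17 days after the start; 17 ÷ 21 = 0 remainder 17; since the remainder is 17, round up to i = 1. First occurrence in the window: #2 on Jun 19, 2027 (1×21 = 21 days in).
Feb 6, 2028 is 253 days after the start; 253 ÷ 21 = 12 remainder 1. Last occurrence in the window: #13 on Feb 5, 2028.
Occurrences #2 through #13: 12 in total.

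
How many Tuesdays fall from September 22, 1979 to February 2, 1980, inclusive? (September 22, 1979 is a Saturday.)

19

September 22, 1979 is a Saturday; the first Tuesday on or after it is September 25, 1979 (3 days later).
From September 25, 1979 to February 2, 1980: 5 + 31 + 30 + 31 + 31 + 2 = 130 days (rest of September, October, November, December, January, February).
130 ÷ 7 = 18 full weeks with remainder 4, so 18 more Tuesdays after the first → 19.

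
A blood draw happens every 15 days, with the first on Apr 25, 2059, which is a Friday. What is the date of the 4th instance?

Jun 9, 2059

The 4th occurrence is 3 intervals after the first: 3 × 15 = 45 days after Apr 25, 2059.
Apr has 30 days — 5 days to the end of Apr leaves 40.
May has 31 days (9 left).
9 days into Jun → Jun 9, 2059.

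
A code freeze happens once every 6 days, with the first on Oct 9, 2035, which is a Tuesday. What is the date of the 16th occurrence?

The 16th occurrence is 15 intervals after the first: 15 × 6 = 90 days after Oct 9, 2035.
Oct has 31 days — 22 days to the end of Oct leaves 68.
Nov has 30 days (38 left).
Dec has 31 days (7 left).
7 days into Jan → Jan 7, 2036.

Jan 7, 2036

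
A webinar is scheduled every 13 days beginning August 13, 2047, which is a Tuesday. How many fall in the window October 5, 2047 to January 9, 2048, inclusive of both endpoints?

7

Occurrences land 13·i days after August 13, 2047 for i = 0, 1, 2, …
October 5, 2047 is 53 days after the start; 53 ÷ 13 = 4 remainder 1; since the remainder is 1, round up to i = 5. First occurrence in the window: #6 on October 17, 2047 (5×13 = 65 days in).
January 9, 2048 is 149 days after the start; 149 ÷ 13 = 11 remainder 6. Last occurrence in the window: #12 on January 3, 2048.
Occurrences #6 through #12: 7 in total.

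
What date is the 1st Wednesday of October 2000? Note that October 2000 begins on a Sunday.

October 2000 begins on a Sunday, so the first Wednesday is October 4 (3 days later).

October 4, 2000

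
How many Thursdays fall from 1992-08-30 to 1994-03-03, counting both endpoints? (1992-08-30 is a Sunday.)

79

1992-08-30 is a Sunday; the first Thursday on or after it is 1992-09-03 (4 days later).
From 1992-09-03 to 1994-03-03: 119 + 365 + 62 = 546 days (rest of 1992, 1993, to 1994-03-03 in 1994).
546 ÷ 7 = 78 full weeks with remainder 0, so 78 more Thursdays after the first → 79.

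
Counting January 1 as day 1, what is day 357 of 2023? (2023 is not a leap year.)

January has 31 days (357 − 31 = 326 remain).
February has 28 days (326 − 28 = 298 remain).
March has 31 days (298 − 31 = 267 remain).
April has 30 days (267 − 30 = 237 remain).
May has 31 days (237 − 31 = 206 remain).
June has 30 days (206 − 30 = 176 remain).
July has 31 days (176 − 31 = 145 remain).
August has 31 days (145 − 31 = 114 remain).
September has 30 days (114 − 30 = 84 remain).
October has 31 days (84 − 31 = 53 remain).
November has 30 days (53 − 30 = 23 remain).
23 into December → December 23.

2023-12-23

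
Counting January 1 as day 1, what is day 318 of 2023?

January has 31 days (318 − 31 = 287 remain).
February has 28 days (287 − 28 = 259 remain).
March has 31 days (259 − 31 = 228 remain).
April has 30 days (228 − 30 = 198 remain).
May has 31 days (198 − 31 = 167 remain).
June has 30 days (167 − 30 = 137 remain).
July has 31 days (137 − 31 = 106 remain).
August has 31 days (106 − 31 = 75 remain).
September has 30 days (75 − 30 = 45 remain).
October has 31 days (45 − 31 = 14 remain).
14 into November → November 14.

November 14, 2023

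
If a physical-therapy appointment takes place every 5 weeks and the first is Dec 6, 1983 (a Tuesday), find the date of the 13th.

The 13th occurrence is 12 intervals after the first: 12 × 35 = 420 days after Dec 6, 1983.
Dec has 31 days — 25 days to the end of Dec leaves 395.
Jan has 31 days (364 left).
Feb has 29 days (335 left).
Mar has 31 days (304 left).
Apr has 30 days (274 left).
May has 31 days (243 left).
Jun has 30 days (213 left).
Jul has 31 days (182 left).
Aug has 31 days (151 left).
Sep has 30 days (121 left).
Oct has 31 days (90 left).
Nov has 30 days (60 left).
Dec has 31 days (29 left).
29 days into Jan → Jan 29, 1985.

Jan 29, 1985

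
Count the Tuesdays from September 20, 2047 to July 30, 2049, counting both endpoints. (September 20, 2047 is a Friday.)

September 20, 2047 is a Friday; the first Tuesday on or after it is September 24, 2047 (4 days later).
From September 24, 2047 to July 30, 2049: 98 + 366 + 211 = 675 days (rest of 2047, 2048, to July 30, 2049 in 2049).
675 ÷ 7 = 96 full weeks with remainder 3, so 96 more Tuesdays after the first → 97.

97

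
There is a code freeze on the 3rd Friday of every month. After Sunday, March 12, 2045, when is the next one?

March 2045 starts on a Wednesday; its first Friday is the 3rd, so the 3rd Friday is the 17th — March 17, 2045.
March 17, 2045 is after March 12, 2045, so that is the next one.

March 17, 2045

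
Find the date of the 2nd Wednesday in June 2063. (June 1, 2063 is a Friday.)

June 2063 begins on a Friday, so the first Wednesday is June 6 (5 days later).
The 2nd Wednesday is 1 weeks later: 6 + 7 = 13.

13 June 2063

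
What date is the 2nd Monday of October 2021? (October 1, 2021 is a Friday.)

2021-10-11

October 2021 begins on a Friday, so the first Monday is October 4 (3 days later).
The 2nd Monday is 1 weeks later: 4 + 7 = 11.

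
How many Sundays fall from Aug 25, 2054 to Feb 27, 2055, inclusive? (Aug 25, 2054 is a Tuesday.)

Aug 25, 2054 is a Tuesday; the first Sunday on or after it is Aug 30, 2054 (5 days later).
From Aug 30, 2054 to Feb 27, 2055: 1 + 30 + 31 + 30 + 31 + 31 + 27 = 181 days (rest of Aug, Sep, Oct, Nov, Dec, Jan, Feb).
181 ÷ 7 = 25 full weeks with remainder 6, so 25 more Sundays after the first → 26.

26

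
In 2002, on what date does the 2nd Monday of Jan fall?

The first Monday of Jan 2002 is Jan 7.
The 2nd Monday is 1 weeks later: 7 + 7 = 14.

Jan 14, 2002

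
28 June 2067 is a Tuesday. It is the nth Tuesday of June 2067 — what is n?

Day 28 falls in week ⌈28/7⌉ of the month.
Days 1–7 hold the 1st Tuesday, 8–14 the 2nd, 15–21 the 3rd, 22–28 the 4th, 29–31 the 5th.
28 is in the range for the 4th.

4th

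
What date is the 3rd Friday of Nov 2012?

Nov 16, 2012

The first Friday of Nov 2012 is Nov 2.
The 3rd Friday is 2 weeks later: 2 + 14 = 16.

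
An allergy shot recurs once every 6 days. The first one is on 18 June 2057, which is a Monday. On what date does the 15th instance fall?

10 September 2057

The 15th occurrence is 14 intervals after the first: 14 × 6 = 84 days after 18 June 2057.
June has 30 days — 12 days to the end of June leaves 72.
July has 31 days (41 left).
August has 31 days (10 left).
10 days into September → 10 September 2057.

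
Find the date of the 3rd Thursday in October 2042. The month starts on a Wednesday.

October 2042 begins on a Wednesday, so the first Thursday is October 2 (1 day later).
The 3rd Thursday is 2 weeks later: 2 + 14 = 16.

October 16, 2042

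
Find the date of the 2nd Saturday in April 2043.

The first Saturday of April 2043 is April 4.
The 2nd Saturday is 1 weeks later: 4 + 7 = 11.

2043-04-11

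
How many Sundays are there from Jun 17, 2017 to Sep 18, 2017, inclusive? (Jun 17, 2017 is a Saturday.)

14

Jun 17, 2017 is a Saturday; the first Sunday on or after it is Jun 18, 2017 (1 day later).
From Jun 18, 2017 to Sep 18, 2017: 12 + 31 + 31 + 18 = 92 days (rest of Jun, Jul, Aug, Sep).
92 ÷ 7 = 13 full weeks with remainder 1, so 13 more Sundays after the first → 14.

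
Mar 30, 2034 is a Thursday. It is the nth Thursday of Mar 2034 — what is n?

5th

Day 30 falls in week ⌈30/7⌉ of the month.
Days 1–7 hold the 1st Thursday, 8–14 the 2nd, 15–21 the 3rd, 22–28 the 4th, 29–31 the 5th.
30 is in the range for the 5th.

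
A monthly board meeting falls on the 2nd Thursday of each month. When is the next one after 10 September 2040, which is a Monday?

13 September 2040

September 2040 starts on a Saturday; its first Thursday is the 6th, so the 2nd Thursday is the 13th — 13 September 2040.
13 September 2040 is after 10 September 2040, so that is the next one.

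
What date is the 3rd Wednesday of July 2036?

July 16, 2036

July 2036 begins on a Tuesday, so the first Wednesday is July 2 (1 day later).
The 3rd Wednesday is 2 weeks later: 2 + 14 = 16.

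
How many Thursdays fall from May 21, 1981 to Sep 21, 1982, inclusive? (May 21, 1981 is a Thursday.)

May 21, 1981 is a Thursday; the first Thursday on or after it is May 21, 1981.
From May 21, 1981 to Sep 21, 1982: 224 + 264 = 488 days (rest of 1981, to Sep 21, 1982 in 1982).
488 ÷ 7 = 69 full weeks with remainder 5, so 69 more Thursdays after the first → 70.

70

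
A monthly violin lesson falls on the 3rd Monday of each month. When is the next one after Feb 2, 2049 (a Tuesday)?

Feb 15, 2049

Feb 2049 starts on a Monday; its first Monday is the 1st, so the 3rd Monday is the 15th — Feb 15, 2049.
Feb 15, 2049 is after Feb 2, 2049, so that is the next one.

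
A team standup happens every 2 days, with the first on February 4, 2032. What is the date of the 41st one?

April 24, 2032

The 41st occurrence is 40 intervals after the first: 40 × 2 = 80 days after February 4, 2032.
February has 29 days — 25 days to the end of February leaves 55.
March has 31 days (24 left).
24 days into April → April 24, 2032.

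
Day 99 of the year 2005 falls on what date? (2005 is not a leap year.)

9 April 2005

January has 31 days (99 − 31 = 68 remain).
February has 28 days (68 − 28 = 40 remain).
March has 31 days (40 − 31 = 9 remain).
9 into April → April 9.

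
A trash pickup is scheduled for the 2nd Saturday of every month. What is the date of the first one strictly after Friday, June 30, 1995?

July 8, 1995

June 1995 starts on a Thursday; its first Saturday is the 3rd, so the 2nd Saturday is the 10th — June 10, 1995.
That is not after June 30, 1995, so look at July 1995.
July 1995 starts on a Saturday; its first Saturday is the 1st, so the 2nd Saturday is the 8th — July 8, 1995.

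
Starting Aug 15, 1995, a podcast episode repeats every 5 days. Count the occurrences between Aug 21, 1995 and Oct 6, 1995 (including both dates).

Occurrences land 5·i days after Aug 15, 1995 for i = 0, 1, 2, …
Aug 21, 1995 is 6 days after the start; 6 ÷ 5 = 1 remainder 1; since the remainder is 1, round up to i = 2. First occurrence in the window: #3 on Aug 25, 1995 (2×5 = 10 days in).
Oct 6, 1995 is 52 days after the start; 52 ÷ 5 = 10 remainder 2. Last occurrence in the window: #11 on Oct 4, 1995.
Occurrences #3 through #11: 9 in total.

9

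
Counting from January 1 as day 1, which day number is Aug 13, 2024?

Days in months before Aug: 31 + 29 + 31 + 30 + 31 + 30 + 31 = 213.
Plus 13 days into Aug → day 226.

226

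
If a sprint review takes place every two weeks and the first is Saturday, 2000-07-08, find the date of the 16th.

The 16th occurrence is 15 intervals after the first: 15 × 14 = 210 days after 2000-07-08.
July has 31 days — 23 days to the end of July leaves 187.
August has 31 days (156 left).
September has 30 days (126 left).
October has 31 days (95 left).
November has 30 days (65 left).
December has 31 days (34 left).
January has 31 days (3 left).
3 days into February → 2001-02-03.

2001-02-03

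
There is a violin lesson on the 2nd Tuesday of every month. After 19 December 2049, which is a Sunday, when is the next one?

December 2049 starts on a Wednesday; its first Tuesday is the 7th, so the 2nd Tuesday is the 14th — 14 December 2049.
That is not after 19 December 2049, so look at January 2050.
January 2050 starts on a Saturday; its first Tuesday is the 4th, so the 2nd Tuesday is the 11th — 11 January 2050.

11 January 2050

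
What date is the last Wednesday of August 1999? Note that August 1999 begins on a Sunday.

25 August 1999

August 1999 begins on a Sunday, so the first Wednesday is August 4 (3 days later).
August 1999 has 31 days. Adding weeks: 4, 11, 18, 25 — the last one ≤ 31 is the 25th.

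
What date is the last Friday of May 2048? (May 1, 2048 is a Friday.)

May 29, 2048

May 2048 begins on a Friday, so the first Friday is May 1.
May 2048 has 31 days. Adding weeks: 1, 8, 15, 22, 29 — the last one ≤ 31 is the 29th.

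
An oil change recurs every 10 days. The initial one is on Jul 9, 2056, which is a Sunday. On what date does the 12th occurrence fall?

The 12th occurrence is 11 intervals after the first: 11 × 10 = 110 days after Jul 9, 2056.
Jul has 31 days — 22 days to the end of Jul leaves 88.
Aug has 31 days (57 left).
Sep has 30 days (27 left).
27 days into Oct → Oct 27, 2056.

Oct 27, 2056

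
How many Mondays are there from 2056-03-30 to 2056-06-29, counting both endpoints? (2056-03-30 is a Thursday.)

13

2056-03-30 is a Thursday; the first Monday on or after it is 2056-04-03 (4 days later).
From 2056-04-03 to 2056-06-29: 27 + 31 + 29 = 87 days (rest of April, May, June).
87 ÷ 7 = 12 full weeks with remainder 3, so 12 more Mondays after the first → 13.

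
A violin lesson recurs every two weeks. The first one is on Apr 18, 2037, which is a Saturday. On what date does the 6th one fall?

The 6th occurrence is 5 intervals after the first: 5 × 14 = 70 days after Apr 18, 2037.
Apr has 30 days — 12 days to the end of Apr leaves 58.
May has 31 days (27 left).
27 days into Jun → Jun 27, 2037.

Jun 27, 2037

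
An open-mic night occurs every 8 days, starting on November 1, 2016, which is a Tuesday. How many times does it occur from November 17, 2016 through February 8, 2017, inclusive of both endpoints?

11

Occurrences land 8·i days after November 1, 2016 for i = 0, 1, 2, …
November 17, 2016 is 16 days after the start; 16 ÷ 8 = 2 remainder 0. First occurrence in the window: #3 on November 17, 2016 (2×8 = 16 days in).
February 8, 2017 is 99 days after the start; 99 ÷ 8 = 12 remainder 3. Last occurrence in the window: #13 on February 5, 2017.
Occurrences #3 through #13: 11 in total.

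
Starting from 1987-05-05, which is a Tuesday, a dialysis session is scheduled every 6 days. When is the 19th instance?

The 19th occurrence is 18 intervals after the first: 18 × 6 = 108 days after 1987-05-05.
May has 31 days — 26 days to the end of May leaves 82.
June has 30 days (52 left).
July has 31 days (21 left).
21 days into August → 1987-08-21.

1987-08-21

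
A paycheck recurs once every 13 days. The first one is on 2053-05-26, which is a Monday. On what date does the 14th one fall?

The 14th occurrence is 13 intervals after the first: 13 × 13 = 169 days after 2053-05-26.
May has 31 days — 5 days to the end of May leaves 164.
June has 30 days (134 left).
July has 31 days (103 left).
August has 31 days (72 left).
September has 30 days (42 left).
October has 31 days (11 left).
11 days into November → 2053-11-11.

2053-11-11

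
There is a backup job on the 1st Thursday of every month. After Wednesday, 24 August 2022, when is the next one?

1 September 2022

August 2022 starts on a Monday, so its 1st Thursday is 4 August 2022 (3 days in).
That is not after 24 August 2022, so look at September 2022.
September 2022 starts on a Thursday, so its 1st Thursday is 1 September 2022.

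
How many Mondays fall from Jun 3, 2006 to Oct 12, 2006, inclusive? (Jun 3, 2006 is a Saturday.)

19

Jun 3, 2006 is a Saturday; the first Monday on or after it is Jun 5, 2006 (2 days later).
From Jun 5, 2006 to Oct 12, 2006: 25 + 31 + 31 + 30 + 12 = 129 days (rest of Jun, Jul, Aug, Sep, Oct).
129 ÷ 7 = 18 full weeks with remainder 3, so 18 more Mondays after the first → 19.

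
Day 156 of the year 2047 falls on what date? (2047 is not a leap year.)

January has 31 days (156 − 31 = 125 remain).
February has 28 days (125 − 28 = 97 remain).
March has 31 days (97 − 31 = 66 remain).
April has 30 days (66 − 30 = 36 remain).
May has 31 days (36 − 31 = 5 remain).
5 into June → June 5.

2047-06-05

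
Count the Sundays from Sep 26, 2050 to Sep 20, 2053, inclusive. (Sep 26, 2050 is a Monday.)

Sep 26, 2050 is a Monday; the first Sunday on or after it is Oct 2, 2050 (6 days later).
From Oct 2, 2050 to Sep 20, 2053: 90 + 365 + 366 + 263 = 1084 days (rest of 2050, 2051, 2052, to Sep 20, 2053 in 2053).
1084 ÷ 7 = 154 full weeks with remainder 6, so 154 more Sundays after the first → 155.

155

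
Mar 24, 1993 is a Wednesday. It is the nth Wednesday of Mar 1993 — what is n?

4th

Day 24 falls in week ⌈24/7⌉ of the month.
Days 1–7 hold the 1st Wednesday, 8–14 the 2nd, 15–21 the 3rd, 22–28 the 4th, 29–31 the 5th.
24 is in the range for the 4th.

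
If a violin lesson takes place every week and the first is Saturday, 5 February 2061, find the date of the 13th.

The 13th occurrence is 12 intervals after the first: 12 × 7 = 84 days after 5 February 2061.
February has 28 days — 23 days to the end of February leaves 61.
March has 31 days (30 left).
30 days into April → 30 April 2061.

30 April 2061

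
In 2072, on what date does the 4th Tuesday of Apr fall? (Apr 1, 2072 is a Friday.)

Apr 2072 begins on a Friday, so the first Tuesday is Apr 5 (4 days later).
The 4th Tuesday is 3 weeks later: 5 + 21 = 26.

Apr 26, 2072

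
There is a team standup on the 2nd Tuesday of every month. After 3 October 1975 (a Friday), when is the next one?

14 October 1975

October 1975 starts on a Wednesday; its first Tuesday is the 7th, so the 2nd Tuesday is the 14th — 14 October 1975.
14 October 1975 is after 3 October 1975, so that is the next one.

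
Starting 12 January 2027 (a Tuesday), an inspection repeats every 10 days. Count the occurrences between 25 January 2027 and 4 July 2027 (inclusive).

16

Occurrences land 10·i days after 12 January 2027 for i = 0, 1, 2, …
25 January 2027 is 13 days after the start; 13 ÷ 10 = 1 remainder 3; since the remainder is 3, round up to i = 2. First occurrence in the window: #3 on 1 February 2027 (2×10 = 20 days in).
4 July 2027 is 173 days after the start; 173 ÷ 10 = 17 remainder 3. Last occurrence in the window: #18 on 1 July 2027.
Occurrences #3 through #18: 16 in total.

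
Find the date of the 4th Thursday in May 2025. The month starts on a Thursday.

May 2025 begins on a Thursday, so the first Thursday is May 1.
The 4th Thursday is 3 weeks later: 1 + 21 = 22.

2025-05-22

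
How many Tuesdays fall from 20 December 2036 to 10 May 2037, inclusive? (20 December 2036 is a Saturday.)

20

20 December 2036 is a Saturday; the first Tuesday on or after it is 23 December 2036 (3 days later).
From 23 December 2036 to 10 May 2037: 8 + 31 + 28 + 31 + 30 + 10 = 138 days (rest of December, January, February, March, April, May).
138 ÷ 7 = 19 full weeks with remainder 5, so 19 more Tuesdays after the first → 20.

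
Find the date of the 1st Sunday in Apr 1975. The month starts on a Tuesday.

Apr 1975 begins on a Tuesday, so the first Sunday is Apr 6 (5 days later).

Apr 6, 1975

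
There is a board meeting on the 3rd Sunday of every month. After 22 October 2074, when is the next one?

October 2074 starts on a Monday; its first Sunday is the 7th, so the 3rd Sunday is the 21st — 21 October 2074.
That is not after 22 October 2074, so look at November 2074.
November 2074 starts on a Thursday; its first Sunday is the 4th, so the 3rd Sunday is the 18th — 18 November 2074.

18 November 2074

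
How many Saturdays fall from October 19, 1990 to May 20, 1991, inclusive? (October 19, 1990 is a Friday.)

31

October 19, 1990 is a Friday; the first Saturday on or after it is October 20, 1990 (1 day later).
From October 20, 1990 to May 20, 1991: 11 + 30 + 31 + 31 + 28 + 31 + 30 + 20 = 212 days (rest of October, November, December, January, February, March, April, May).
212 ÷ 7 = 30 full weeks with remainder 2, so 30 more Saturdays after the first → 31.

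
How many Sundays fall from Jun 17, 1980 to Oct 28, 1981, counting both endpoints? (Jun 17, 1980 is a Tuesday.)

Jun 17, 1980 is a Tuesday; the first Sunday on or after it is Jun 22, 1980 (5 days later).
From Jun 22, 1980 to Oct 28, 1981: 192 + 301 = 493 days (rest of 1980, to Oct 28, 1981 in 1981).
493 ÷ 7 = 70 full weeks with remainder 3, so 70 more Sundays after the first → 71.

71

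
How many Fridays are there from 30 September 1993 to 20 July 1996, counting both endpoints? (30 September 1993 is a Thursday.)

30 September 1993 is a Thursday; the first Friday on or after it is 1 October 1993 (1 day later).
From 1 October 1993 to 20 July 1996: 91 + 365 + 365 + 202 = 1023 days (rest of 1993, 1994, 1995, to 20 July 1996 in 1996).
1023 ÷ 7 = 146 full weeks with remainder 1, so 146 more Fridays after the first → 147.

147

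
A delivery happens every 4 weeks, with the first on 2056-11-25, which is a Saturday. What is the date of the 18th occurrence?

2058-03-16

The 18th occurrence is 17 intervals after the first: 17 × 28 = 476 days after 2056-11-25.
November has 30 days — 5 days to the end of November leaves 471.
From end of November to end of 2056 is 31 days (440 left).
2057 has 365 days (75 left).
January has 31 days (44 left).
February has 28 days (16 left).
16 days into March → 2058-03-16.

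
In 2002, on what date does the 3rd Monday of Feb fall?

Feb 18, 2002

The first Monday of Feb 2002 is Feb 4.
The 3rd Monday is 2 weeks later: 4 + 14 = 18.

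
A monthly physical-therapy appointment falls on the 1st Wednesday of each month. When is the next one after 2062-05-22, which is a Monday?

May 2062 starts on a Monday, so its 1st Wednesday is 2062-05-03 (2 days in).
That is not after 2062-05-22, so look at June 2062.
June 2062 starts on a Thursday, so its 1st Wednesday is 2062-06-07 (6 days in).

2062-06-07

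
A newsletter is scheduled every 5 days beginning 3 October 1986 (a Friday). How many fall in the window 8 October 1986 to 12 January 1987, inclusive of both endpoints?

Occurrences land 5·i days after 3 October 1986 for i = 0, 1, 2, …
8 October 1986 is 5 days after the start; 5 ÷ 5 = 1 remainder 0. First occurrence in the window: #2 on 8 October 1986 (1×5 = 5 days in).
12 January 1987 is 101 days after the start; 101 ÷ 5 = 20 remainder 1. Last occurrence in the window: #21 on 11 January 1987.
Occurrences #2 through #21: 20 in total.

20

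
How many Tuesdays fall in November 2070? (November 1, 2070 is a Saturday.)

4

November 1, 2070 is a Saturday; the first Tuesday on or after it is November 4, 2070 (3 days later).
From November 4, 2070 to November 30, 2070 is 30 − 4 = 26 days.
26 ÷ 7 = 3 full weeks with remainder 5, so 3 more Tuesdays after the first → 4.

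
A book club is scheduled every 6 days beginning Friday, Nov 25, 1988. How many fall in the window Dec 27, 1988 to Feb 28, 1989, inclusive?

Occurrences land 6·i days after Nov 25, 1988 for i = 0, 1, 2, …
Dec 27, 1988 is 32 days after the start; 32 ÷ 6 = 5 remainder 2; since the remainder is 2, round up to i = 6. First occurrence in the window: #7 on Dec 31, 1988 (6×6 = 36 days in).
Feb 28, 1989 is 95 days after the start; 95 ÷ 6 = 15 remainder 5. Last occurrence in the window: #16 on Feb 23, 1989.
Occurrences #7 through #16: 10 in total.

10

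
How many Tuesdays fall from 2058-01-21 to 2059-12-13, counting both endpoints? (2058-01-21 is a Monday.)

2058-01-21 is a Monday; the first Tuesday on or after it is 2058-01-22 (1 day later).
From 2058-01-22 to 2059-12-13: 343 + 347 = 690 days (rest of 2058, to 2059-12-13 in 2059).
690 ÷ 7 = 98 full weeks with remainder 4, so 98 more Tuesdays after the first → 99.

99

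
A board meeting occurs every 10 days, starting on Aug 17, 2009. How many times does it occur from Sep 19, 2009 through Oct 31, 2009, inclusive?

4

Occurrences land 10·i days after Aug 17, 2009 for i = 0, 1, 2, …
Sep 19, 2009 is 33 days after the start; 33 ÷ 10 = 3 remainder 3; since the remainder is 3, round up to i = 4. First occurrence in the window: #5 on Sep 26, 2009 (4×10 = 40 days in).
Oct 31, 2009 is 75 days after the start; 75 ÷ 10 = 7 remainder 5. Last occurrence in the window: #8 on Oct 26, 2009.
Occurrences #5 through #8: 4 in total.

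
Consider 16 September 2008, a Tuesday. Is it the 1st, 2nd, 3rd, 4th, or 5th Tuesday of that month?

Day 16 falls in week ⌈16/7⌉ of the month.
Days 1–7 hold the 1st Tuesday, 8–14 the 2nd, 15–21 the 3rd, 22–28 the 4th, 29–31 the 5th.
16 is in the range for the 3rd.

3rd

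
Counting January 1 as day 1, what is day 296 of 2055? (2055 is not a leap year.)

January has 31 days (296 − 31 = 265 remain).
February has 28 days (265 − 28 = 237 remain).
March has 31 days (237 − 31 = 206 remain).
April has 30 days (206 − 30 = 176 remain).
May has 31 days (176 − 31 = 145 remain).
June has 30 days (145 − 30 = 115 remain).
July has 31 days (115 − 31 = 84 remain).
August has 31 days (84 − 31 = 53 remain).
September has 30 days (53 − 30 = 23 remain).
23 into October → October 23.

23 October 2055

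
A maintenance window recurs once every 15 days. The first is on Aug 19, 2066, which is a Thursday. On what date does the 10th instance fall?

The 10th occurrence is 9 intervals after the first: 9 × 15 = 135 days after Aug 19, 2066.
Aug has 31 days — 12 days to the end of Aug leaves 123.
Sep has 30 days (93 left).
Oct has 31 days (62 left).
Nov has 30 days (32 left).
Dec has 31 days (1 left).
1 day into Jan → Jan 1, 2067.

Jan 1, 2067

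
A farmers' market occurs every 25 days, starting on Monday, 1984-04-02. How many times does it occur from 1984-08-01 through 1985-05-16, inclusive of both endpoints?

12

Occurrences land 25·i days after 1984-04-02 for i = 0, 1, 2, …
1984-08-01 is 121 days after the start; 121 ÷ 25 = 4 remainder 21; since the remainder is 21, round up to i = 5. First occurrence in the window: #6 on 1984-08-05 (5×25 = 125 days in).
1985-05-16 is 409 days after the start; 409 ÷ 25 = 16 remainder 9. Last occurrence in the window: #17 on 1985-05-07.
Occurrences #6 through #17: 12 in total.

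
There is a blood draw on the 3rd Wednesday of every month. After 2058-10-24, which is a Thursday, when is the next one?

2058-11-20

October 2058 starts on a Tuesday; its first Wednesday is the 2nd, so the 3rd Wednesday is the 16th — 2058-10-16.
That is not after 2058-10-24, so look at November 2058.
November 2058 starts on a Friday; its first Wednesday is the 6th, so the 3rd Wednesday is the 20th — 2058-11-20.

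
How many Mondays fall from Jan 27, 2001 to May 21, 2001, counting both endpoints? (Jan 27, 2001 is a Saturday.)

17

Jan 27, 2001 is a Saturday; the first Monday on or after it is Jan 29, 2001 (2 days later).
From Jan 29, 2001 to May 21, 2001: 2 + 28 + 31 + 30 + 21 = 112 days (rest of Jan, Feb, Mar, Apr, May).
112 ÷ 7 = 16 full weeks with remainder 0, so 16 more Mondays after the first → 17.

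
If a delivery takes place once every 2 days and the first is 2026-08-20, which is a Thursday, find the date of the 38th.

2026-11-02

The 38th occurrence is 37 intervals after the first: 37 × 2 = 74 days after 2026-08-20.
August has 31 days — 11 days to the end of August leaves 63.
September has 30 days (33 left).
October has 31 days (2 left).
2 days into November → 2026-11-02.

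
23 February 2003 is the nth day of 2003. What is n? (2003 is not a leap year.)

Days in months before February: 31 = 31.
Plus 23 days into February → day 54.

54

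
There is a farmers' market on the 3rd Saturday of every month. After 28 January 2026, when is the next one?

21 February 2026

January 2026 starts on a Thursday; its first Saturday is the 3rd, so the 3rd Saturday is the 17th — 17 January 2026.
That is not after 28 January 2026, so look at February 2026.
February 2026 starts on a Sunday; its first Saturday is the 7th, so the 3rd Saturday is the 21st — 21 February 2026.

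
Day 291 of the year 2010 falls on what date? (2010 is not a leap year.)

January has 31 days (291 − 31 = 260 remain).
February has 28 days (260 − 28 = 232 remain).
March has 31 days (232 − 31 = 201 remain).
April has 30 days (201 − 30 = 171 remain).
May has 31 days (171 − 31 = 140 remain).
June has 30 days (140 − 30 = 110 remain).
July has 31 days (110 − 31 = 79 remain).
August has 31 days (79 − 31 = 48 remain).
September has 30 days (48 − 30 = 18 remain).
18 into October → October 18.

2010-10-18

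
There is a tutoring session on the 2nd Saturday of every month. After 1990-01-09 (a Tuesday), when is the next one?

January 1990 starts on a Monday; its first Saturday is the 6th, so the 2nd Saturday is the 13th — 1990-01-13.
1990-01-13 is after 1990-01-09, so that is the next one.

1990-01-13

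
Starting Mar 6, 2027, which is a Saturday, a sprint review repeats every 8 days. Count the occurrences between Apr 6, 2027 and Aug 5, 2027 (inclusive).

16

Occurrences land 8·i days after Mar 6, 2027 for i = 0, 1, 2, …
Apr 6, 2027 is 31 days after the start; 31 ÷ 8 = 3 remainder 7; since the remainder is 7, round up to i = 4. First occurrence in the window: #5 on Apr 7, 2027 (4×8 = 32 days in).
Aug 5, 2027 is 152 days after the start; 152 ÷ 8 = 19 remainder 0. Last occurrence in the window: #20 on Aug 5, 2027.
Occurrences #5 through #20: 16 in total.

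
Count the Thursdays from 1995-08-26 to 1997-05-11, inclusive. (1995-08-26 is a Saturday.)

1995-08-26 is a Saturday; the first Thursday on or after it is 1995-08-31 (5 days later).
From 1995-08-31 to 1997-05-11: 122 + 366 + 131 = 619 days (rest of 1995, 1996, to 1997-05-11 in 1997).
619 ÷ 7 = 88 full weeks with remainder 3, so 88 more Thursdays after the first → 89.

89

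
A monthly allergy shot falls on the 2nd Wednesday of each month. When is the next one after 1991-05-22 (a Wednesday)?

May 1991 starts on a Wednesday; its first Wednesday is the 1st, so the 2nd Wednesday is the 8th — 1991-05-08.
That is not after 1991-05-22, so look at June 1991.
June 1991 starts on a Saturday; its first Wednesday is the 5th, so the 2nd Wednesday is the 12th — 1991-06-12.

1991-06-12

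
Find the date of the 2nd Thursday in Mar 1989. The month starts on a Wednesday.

Mar 1989 begins on a Wednesday, so the first Thursday is Mar 2 (1 day later).
The 2nd Thursday is 1 weeks later: 2 + 7 = 9.

Mar 9, 1989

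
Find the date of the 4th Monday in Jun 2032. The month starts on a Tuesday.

Jun 2032 begins on a Tuesday, so the first Monday is Jun 7 (6 days later).
The 4th Monday is 3 weeks later: 7 + 21 = 28.

Jun 28, 2032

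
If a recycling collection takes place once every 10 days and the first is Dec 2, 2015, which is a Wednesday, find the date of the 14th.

The 14th occurrence is 13 intervals after the first: 13 × 10 = 130 days after Dec 2, 2015.
Dec has 31 days — 29 days to the end of Dec leaves 101.
Jan has 31 days (70 left).
Feb has 29 days (41 left).
Mar has 31 days (10 left).
10 days into Apr → Apr 10, 2016.

Apr 10, 2016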